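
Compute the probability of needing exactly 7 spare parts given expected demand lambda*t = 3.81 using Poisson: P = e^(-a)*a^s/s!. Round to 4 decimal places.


a = 3.81, s = 7
e^(-a) = e^(-3.81) = 0.0221
a^s = 3.81^7 = 11653.9951
s! = 5040
P = 0.0221 * 11653.9951 / 5040
P = 0.0512

0.0512


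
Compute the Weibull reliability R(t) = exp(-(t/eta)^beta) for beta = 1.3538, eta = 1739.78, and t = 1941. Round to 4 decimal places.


beta = 1.3538, eta = 1739.78, t = 1941
t/eta = 1941 / 1739.78 = 1.1157
(t/eta)^beta = 1.1157^1.3538 = 1.1597
R(t) = exp(-1.1597)
R(t) = 0.3136

0.3136


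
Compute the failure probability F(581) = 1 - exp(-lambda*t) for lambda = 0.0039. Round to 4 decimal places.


lambda = 0.0039, t = 581
lambda * t = 2.2659
exp(-2.2659) = 0.1037
F(t) = 1 - 0.1037
F(t) = 0.8963

0.8963


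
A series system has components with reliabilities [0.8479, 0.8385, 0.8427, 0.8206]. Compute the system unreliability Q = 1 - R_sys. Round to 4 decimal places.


Components: [0.8479, 0.8385, 0.8427, 0.8206]
After component 1: product = 0.8479
After component 2: product = 0.711
After component 3: product = 0.5991
After component 4: product = 0.4916
R_sys = 0.4916
Q = 1 - 0.4916 = 0.5084

0.5084


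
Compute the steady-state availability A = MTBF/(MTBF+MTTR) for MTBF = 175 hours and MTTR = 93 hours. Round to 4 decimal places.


MTBF = 175
MTTR = 93
MTBF + MTTR = 268
A = 175 / 268
A = 0.653

0.653


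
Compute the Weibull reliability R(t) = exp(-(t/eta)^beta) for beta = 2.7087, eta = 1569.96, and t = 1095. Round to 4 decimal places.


beta = 2.7087, eta = 1569.96, t = 1095
t/eta = 1095 / 1569.96 = 0.6975
(t/eta)^beta = 0.6975^2.7087 = 0.3768
R(t) = exp(-0.3768)
R(t) = 0.686

0.686


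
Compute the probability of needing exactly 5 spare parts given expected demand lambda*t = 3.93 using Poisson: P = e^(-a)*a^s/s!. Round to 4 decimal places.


a = 3.93, s = 5
e^(-a) = e^(-3.93) = 0.0196
a^s = 3.93^5 = 937.4816
s! = 120
P = 0.0196 * 937.4816 / 120
P = 0.1535

0.1535


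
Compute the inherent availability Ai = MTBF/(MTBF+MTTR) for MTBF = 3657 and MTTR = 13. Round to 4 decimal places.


MTBF = 3657
MTTR = 13
MTBF + MTTR = 3670
Ai = 3657 / 3670
Ai = 0.9965

0.9965


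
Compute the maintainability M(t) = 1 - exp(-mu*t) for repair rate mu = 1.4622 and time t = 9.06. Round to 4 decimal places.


mu = 1.4622, t = 9.06
mu * t = 1.4622 * 9.06 = 13.2475
exp(-13.2475) = 0.0
M(t) = 1 - 0.0
M(t) = 1.0

1.0


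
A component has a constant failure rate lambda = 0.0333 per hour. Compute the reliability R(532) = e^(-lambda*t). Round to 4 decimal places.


lambda = 0.0333
t = 532
lambda * t = 17.7156
R(t) = e^(-17.7156)
R(t) = 0.0

0.0


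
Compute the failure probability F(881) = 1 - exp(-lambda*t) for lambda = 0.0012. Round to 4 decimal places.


lambda = 0.0012, t = 881
lambda * t = 1.0572
exp(-1.0572) = 0.3474
F(t) = 1 - 0.3474
F(t) = 0.6526

0.6526


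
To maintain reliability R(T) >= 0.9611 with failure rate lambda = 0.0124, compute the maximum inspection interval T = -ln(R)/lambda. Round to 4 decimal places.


R_target = 0.9611
lambda = 0.0124
-ln(0.9611) = 0.0397
T = 0.0397 / 0.0124
T = 3.1997

3.1997


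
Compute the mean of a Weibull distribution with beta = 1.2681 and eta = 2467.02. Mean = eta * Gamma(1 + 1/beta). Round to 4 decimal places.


beta = 1.2681, eta = 2467.02
1/beta = 0.7886
1 + 1/beta = 1.7886
Gamma(1.7886) = 0.9284
Mean = 2467.02 * 0.9284
Mean = 2290.3875

2290.3875


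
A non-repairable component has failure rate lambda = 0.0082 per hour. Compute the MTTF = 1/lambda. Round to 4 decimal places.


lambda = 0.0082
MTTF = 1 / 0.0082
MTTF = 121.9512

121.9512


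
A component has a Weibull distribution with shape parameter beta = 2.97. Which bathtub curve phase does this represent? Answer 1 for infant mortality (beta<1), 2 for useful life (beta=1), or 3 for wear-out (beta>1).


beta = 2.97
Compare beta to 1:
beta < 1 => infant mortality (phase 1)
beta = 1 => useful life (phase 2)
beta > 1 => wear-out (phase 3)
Since beta = 2.97, this is wear-out (increasing failure rate)
Phase = 3

3


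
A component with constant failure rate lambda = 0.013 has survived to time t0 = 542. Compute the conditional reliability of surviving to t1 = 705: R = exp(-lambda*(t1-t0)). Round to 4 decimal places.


lambda = 0.013
t0 = 542, t1 = 705
t1 - t0 = 163
lambda * (t1-t0) = 0.013 * 163 = 2.119
R = exp(-2.119)
R = 0.1202

0.1202


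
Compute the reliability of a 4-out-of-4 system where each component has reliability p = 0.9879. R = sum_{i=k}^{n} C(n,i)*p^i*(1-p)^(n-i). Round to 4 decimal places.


k = 4, n = 4, p = 0.9879
i=4: C(4,4)=1 * 0.9879^4 * 0.0121^0 = 0.9525
R = sum of terms = 0.9525

0.9525


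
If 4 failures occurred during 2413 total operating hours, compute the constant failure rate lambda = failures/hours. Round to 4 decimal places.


failures = 4
total_hours = 2413
lambda = 4 / 2413
lambda = 0.0017

0.0017


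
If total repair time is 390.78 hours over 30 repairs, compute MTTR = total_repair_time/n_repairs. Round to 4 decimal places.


total_repair_time = 390.78
n_repairs = 30
MTTR = 390.78 / 30
MTTR = 13.026

13.026


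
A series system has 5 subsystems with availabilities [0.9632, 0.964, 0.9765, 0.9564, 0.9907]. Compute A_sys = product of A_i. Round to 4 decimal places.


Subsystems: [0.9632, 0.964, 0.9765, 0.9564, 0.9907]
After subsystem 1 (A=0.9632): product = 0.9632
After subsystem 2 (A=0.964): product = 0.9285
After subsystem 3 (A=0.9765): product = 0.9067
After subsystem 4 (A=0.9564): product = 0.8672
After subsystem 5 (A=0.9907): product = 0.8591
A_sys = 0.8591

0.8591


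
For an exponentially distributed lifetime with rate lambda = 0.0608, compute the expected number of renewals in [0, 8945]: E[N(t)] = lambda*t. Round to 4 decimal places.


lambda = 0.0608
t = 8945
E[N(t)] = lambda * t
E[N(t)] = 0.0608 * 8945
E[N(t)] = 543.856

543.856


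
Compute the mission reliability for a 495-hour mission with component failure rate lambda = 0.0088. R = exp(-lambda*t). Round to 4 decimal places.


lambda = 0.0088
mission_time = 495
lambda * t = 0.0088 * 495 = 4.356
R = exp(-4.356)
R = 0.0128

0.0128


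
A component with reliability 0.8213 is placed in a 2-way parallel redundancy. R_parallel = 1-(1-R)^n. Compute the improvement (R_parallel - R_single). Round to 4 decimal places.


R_single = 0.8213, n = 2
1 - R_single = 0.1787
(1 - R_single)^n = 0.1787^2 = 0.0319
R_parallel = 1 - 0.0319 = 0.9681
Improvement = 0.9681 - 0.8213
Improvement = 0.1468

0.1468


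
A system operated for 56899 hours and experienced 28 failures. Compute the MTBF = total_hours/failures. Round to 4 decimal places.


total_hours = 56899
failures = 28
MTBF = 56899 / 28
MTBF = 2032.1071

2032.1071


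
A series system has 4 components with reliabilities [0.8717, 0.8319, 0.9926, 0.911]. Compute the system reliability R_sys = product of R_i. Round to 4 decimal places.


Components: [0.8717, 0.8319, 0.9926, 0.911]
After component 1 (R=0.8717): product = 0.8717
After component 2 (R=0.8319): product = 0.7252
After component 3 (R=0.9926): product = 0.7198
After component 4 (R=0.911): product = 0.6557
R_sys = 0.6557

0.6557


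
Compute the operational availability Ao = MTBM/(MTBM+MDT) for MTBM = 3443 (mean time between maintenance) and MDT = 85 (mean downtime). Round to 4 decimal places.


MTBM = 3443
MDT = 85
MTBM + MDT = 3528
Ao = 3443 / 3528
Ao = 0.9759

0.9759


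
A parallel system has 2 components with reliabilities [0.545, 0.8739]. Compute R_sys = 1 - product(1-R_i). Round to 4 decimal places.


Components: [0.545, 0.8739]
(1 - 0.545) = 0.455, running product = 0.455
(1 - 0.8739) = 0.1261, running product = 0.0574
Product of (1-R_i) = 0.0574
R_sys = 1 - 0.0574 = 0.9426

0.9426


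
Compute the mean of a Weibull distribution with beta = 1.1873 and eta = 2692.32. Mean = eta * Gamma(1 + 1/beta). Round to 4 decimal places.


beta = 1.1873, eta = 2692.32
1/beta = 0.8422
1 + 1/beta = 1.8422
Gamma(1.8422) = 0.9433
Mean = 2692.32 * 0.9433
Mean = 2539.6103

2539.6103


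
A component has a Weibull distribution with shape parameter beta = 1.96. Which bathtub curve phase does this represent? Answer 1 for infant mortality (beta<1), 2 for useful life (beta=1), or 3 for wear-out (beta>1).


beta = 1.96
Compare beta to 1:
beta < 1 => infant mortality (phase 1)
beta = 1 => useful life (phase 2)
beta > 1 => wear-out (phase 3)
Since beta = 1.96, this is wear-out (increasing failure rate)
Phase = 3

3


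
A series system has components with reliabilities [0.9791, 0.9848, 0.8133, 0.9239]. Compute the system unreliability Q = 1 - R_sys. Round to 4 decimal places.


Components: [0.9791, 0.9848, 0.8133, 0.9239]
After component 1: product = 0.9791
After component 2: product = 0.9642
After component 3: product = 0.7842
After component 4: product = 0.7245
R_sys = 0.7245
Q = 1 - 0.7245 = 0.2755

0.2755


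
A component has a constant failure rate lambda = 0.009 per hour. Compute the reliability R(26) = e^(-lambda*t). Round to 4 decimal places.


lambda = 0.009
t = 26
lambda * t = 0.234
R(t) = e^(-0.234)
R(t) = 0.7914

0.7914


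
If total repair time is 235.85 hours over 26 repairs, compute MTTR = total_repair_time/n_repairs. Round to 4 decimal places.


total_repair_time = 235.85
n_repairs = 26
MTTR = 235.85 / 26
MTTR = 9.0712

9.0712


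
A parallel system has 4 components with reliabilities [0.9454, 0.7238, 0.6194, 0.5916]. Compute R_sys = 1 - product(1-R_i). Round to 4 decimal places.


Components: [0.9454, 0.7238, 0.6194, 0.5916]
(1 - 0.9454) = 0.0546, running product = 0.0546
(1 - 0.7238) = 0.2762, running product = 0.0151
(1 - 0.6194) = 0.3806, running product = 0.0057
(1 - 0.5916) = 0.4084, running product = 0.0023
Product of (1-R_i) = 0.0023
R_sys = 1 - 0.0023 = 0.9977

0.9977


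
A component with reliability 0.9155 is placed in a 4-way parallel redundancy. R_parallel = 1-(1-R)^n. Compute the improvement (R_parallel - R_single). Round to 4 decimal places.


R_single = 0.9155, n = 4
1 - R_single = 0.0845
(1 - R_single)^n = 0.0845^4 = 0.0001
R_parallel = 1 - 0.0001 = 0.9999
Improvement = 0.9999 - 0.9155
Improvement = 0.0844

0.0844


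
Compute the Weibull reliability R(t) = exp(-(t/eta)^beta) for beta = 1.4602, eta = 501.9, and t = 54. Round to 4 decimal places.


beta = 1.4602, eta = 501.9, t = 54
t/eta = 54 / 501.9 = 0.1076
(t/eta)^beta = 0.1076^1.4602 = 0.0386
R(t) = exp(-0.0386)
R(t) = 0.9622

0.9622


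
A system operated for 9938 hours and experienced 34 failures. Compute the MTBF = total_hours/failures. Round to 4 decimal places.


total_hours = 9938
failures = 34
MTBF = 9938 / 34
MTBF = 292.2941

292.2941


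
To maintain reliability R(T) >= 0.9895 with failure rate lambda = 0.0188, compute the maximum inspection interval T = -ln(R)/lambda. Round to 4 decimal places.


R_target = 0.9895
lambda = 0.0188
-ln(0.9895) = 0.0106
T = 0.0106 / 0.0188
T = 0.5615

0.5615


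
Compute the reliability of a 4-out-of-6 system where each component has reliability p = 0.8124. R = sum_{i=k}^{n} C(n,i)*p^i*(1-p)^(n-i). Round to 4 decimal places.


k = 4, n = 6, p = 0.8124
i=4: C(6,4)=15 * 0.8124^4 * 0.1876^2 = 0.23
i=5: C(6,5)=6 * 0.8124^5 * 0.1876^1 = 0.3983
i=6: C(6,6)=1 * 0.8124^6 * 0.1876^0 = 0.2875
R = sum of terms = 0.9158

0.9158


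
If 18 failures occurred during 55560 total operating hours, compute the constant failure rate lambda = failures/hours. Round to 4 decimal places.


failures = 18
total_hours = 55560
lambda = 18 / 55560
lambda = 0.0003

0.0003


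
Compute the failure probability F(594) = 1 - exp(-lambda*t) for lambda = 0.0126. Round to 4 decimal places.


lambda = 0.0126, t = 594
lambda * t = 7.4844
exp(-7.4844) = 0.0006
F(t) = 1 - 0.0006
F(t) = 0.9994

0.9994


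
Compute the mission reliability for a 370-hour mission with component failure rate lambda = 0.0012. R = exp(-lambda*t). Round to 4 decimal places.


lambda = 0.0012
mission_time = 370
lambda * t = 0.0012 * 370 = 0.444
R = exp(-0.444)
R = 0.6415

0.6415


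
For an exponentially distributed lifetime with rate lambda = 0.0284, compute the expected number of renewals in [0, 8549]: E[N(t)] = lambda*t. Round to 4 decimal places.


lambda = 0.0284
t = 8549
E[N(t)] = lambda * t
E[N(t)] = 0.0284 * 8549
E[N(t)] = 242.7916

242.7916


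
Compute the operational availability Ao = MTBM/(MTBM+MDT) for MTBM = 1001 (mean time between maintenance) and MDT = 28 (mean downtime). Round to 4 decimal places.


MTBM = 1001
MDT = 28
MTBM + MDT = 1029
Ao = 1001 / 1029
Ao = 0.9728

0.9728


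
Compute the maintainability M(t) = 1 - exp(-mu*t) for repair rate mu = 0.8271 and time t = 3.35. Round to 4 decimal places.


mu = 0.8271, t = 3.35
mu * t = 0.8271 * 3.35 = 2.7708
exp(-2.7708) = 0.0626
M(t) = 1 - 0.0626
M(t) = 0.9374

0.9374


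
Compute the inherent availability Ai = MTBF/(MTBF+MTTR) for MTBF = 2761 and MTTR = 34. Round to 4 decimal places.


MTBF = 2761
MTTR = 34
MTBF + MTTR = 2795
Ai = 2761 / 2795
Ai = 0.9878

0.9878


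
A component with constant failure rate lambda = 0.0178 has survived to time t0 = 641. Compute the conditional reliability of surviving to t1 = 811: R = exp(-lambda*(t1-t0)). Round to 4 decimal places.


lambda = 0.0178
t0 = 641, t1 = 811
t1 - t0 = 170
lambda * (t1-t0) = 0.0178 * 170 = 3.026
R = exp(-3.026)
R = 0.0485

0.0485


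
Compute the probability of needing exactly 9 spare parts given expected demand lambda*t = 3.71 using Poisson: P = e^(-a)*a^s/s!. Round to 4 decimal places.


a = 3.71, s = 9
e^(-a) = e^(-3.71) = 0.0245
a^s = 3.71^9 = 133157.3632
s! = 362880
P = 0.0245 * 133157.3632 / 362880
P = 0.009

0.009


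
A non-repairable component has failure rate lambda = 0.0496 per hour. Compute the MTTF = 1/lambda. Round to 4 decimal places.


lambda = 0.0496
MTTF = 1 / 0.0496
MTTF = 20.1613

20.1613


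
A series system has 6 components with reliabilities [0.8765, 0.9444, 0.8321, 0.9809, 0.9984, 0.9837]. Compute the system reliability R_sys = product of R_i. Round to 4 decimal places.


Components: [0.8765, 0.9444, 0.8321, 0.9809, 0.9984, 0.9837]
After component 1 (R=0.8765): product = 0.8765
After component 2 (R=0.9444): product = 0.8278
After component 3 (R=0.8321): product = 0.6888
After component 4 (R=0.9809): product = 0.6756
After component 5 (R=0.9984): product = 0.6745
After component 6 (R=0.9837): product = 0.6636
R_sys = 0.6636

0.6636


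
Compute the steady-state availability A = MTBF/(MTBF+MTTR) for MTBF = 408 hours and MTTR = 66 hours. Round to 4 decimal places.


MTBF = 408
MTTR = 66
MTBF + MTTR = 474
A = 408 / 474
A = 0.8608

0.8608


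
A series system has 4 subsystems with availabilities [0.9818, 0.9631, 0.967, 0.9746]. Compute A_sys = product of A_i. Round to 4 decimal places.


Subsystems: [0.9818, 0.9631, 0.967, 0.9746]
After subsystem 1 (A=0.9818): product = 0.9818
After subsystem 2 (A=0.9631): product = 0.9456
After subsystem 3 (A=0.967): product = 0.9144
After subsystem 4 (A=0.9746): product = 0.8911
A_sys = 0.8911

0.8911


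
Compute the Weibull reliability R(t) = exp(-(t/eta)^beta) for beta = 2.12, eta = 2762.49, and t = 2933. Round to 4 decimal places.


beta = 2.12, eta = 2762.49, t = 2933
t/eta = 2933 / 2762.49 = 1.0617
(t/eta)^beta = 1.0617^2.12 = 1.1354
R(t) = exp(-1.1354)
R(t) = 0.3213

0.3213


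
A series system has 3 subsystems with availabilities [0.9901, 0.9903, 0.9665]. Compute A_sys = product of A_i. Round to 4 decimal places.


Subsystems: [0.9901, 0.9903, 0.9665]
After subsystem 1 (A=0.9901): product = 0.9901
After subsystem 2 (A=0.9903): product = 0.9805
After subsystem 3 (A=0.9665): product = 0.9476
A_sys = 0.9476

0.9476


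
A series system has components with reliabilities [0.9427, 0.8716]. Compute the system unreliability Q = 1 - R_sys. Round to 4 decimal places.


Components: [0.9427, 0.8716]
After component 1: product = 0.9427
After component 2: product = 0.8217
R_sys = 0.8217
Q = 1 - 0.8217 = 0.1783

0.1783


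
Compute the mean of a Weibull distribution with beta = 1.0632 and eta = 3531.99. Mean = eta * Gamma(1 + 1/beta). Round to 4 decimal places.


beta = 1.0632, eta = 3531.99
1/beta = 0.9406
1 + 1/beta = 1.9406
Gamma(1.9406) = 0.9763
Mean = 3531.99 * 0.9763
Mean = 3448.3079

3448.3079


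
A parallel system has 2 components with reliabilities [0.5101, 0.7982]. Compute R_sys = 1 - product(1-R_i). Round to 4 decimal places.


Components: [0.5101, 0.7982]
(1 - 0.5101) = 0.4899, running product = 0.4899
(1 - 0.7982) = 0.2018, running product = 0.0989
Product of (1-R_i) = 0.0989
R_sys = 1 - 0.0989 = 0.9011

0.9011


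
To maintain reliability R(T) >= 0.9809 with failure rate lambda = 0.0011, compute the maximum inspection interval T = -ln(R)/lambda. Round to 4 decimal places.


R_target = 0.9809
lambda = 0.0011
-ln(0.9809) = 0.0193
T = 0.0193 / 0.0011
T = 17.5316

17.5316


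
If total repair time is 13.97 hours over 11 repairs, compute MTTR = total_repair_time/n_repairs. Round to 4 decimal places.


total_repair_time = 13.97
n_repairs = 11
MTTR = 13.97 / 11
MTTR = 1.27

1.27


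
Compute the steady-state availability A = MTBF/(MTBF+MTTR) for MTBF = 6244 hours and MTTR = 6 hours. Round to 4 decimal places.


MTBF = 6244
MTTR = 6
MTBF + MTTR = 6250
A = 6244 / 6250
A = 0.999

0.999


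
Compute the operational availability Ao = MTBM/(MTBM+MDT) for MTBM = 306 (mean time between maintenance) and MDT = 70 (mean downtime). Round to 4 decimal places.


MTBM = 306
MDT = 70
MTBM + MDT = 376
Ao = 306 / 376
Ao = 0.8138

0.8138


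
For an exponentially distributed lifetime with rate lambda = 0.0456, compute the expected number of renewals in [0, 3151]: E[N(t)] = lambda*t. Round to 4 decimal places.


lambda = 0.0456
t = 3151
E[N(t)] = lambda * t
E[N(t)] = 0.0456 * 3151
E[N(t)] = 143.6856

143.6856


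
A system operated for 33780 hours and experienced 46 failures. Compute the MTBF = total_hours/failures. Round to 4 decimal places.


total_hours = 33780
failures = 46
MTBF = 33780 / 46
MTBF = 734.3478

734.3478


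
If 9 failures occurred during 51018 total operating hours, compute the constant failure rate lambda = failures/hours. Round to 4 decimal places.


failures = 9
total_hours = 51018
lambda = 9 / 51018
lambda = 0.0002

0.0002


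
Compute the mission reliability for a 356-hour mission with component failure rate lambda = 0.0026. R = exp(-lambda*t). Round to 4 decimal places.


lambda = 0.0026
mission_time = 356
lambda * t = 0.0026 * 356 = 0.9256
R = exp(-0.9256)
R = 0.3963

0.3963


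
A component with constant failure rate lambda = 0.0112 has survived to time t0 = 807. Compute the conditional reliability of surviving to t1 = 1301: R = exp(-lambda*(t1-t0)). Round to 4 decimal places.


lambda = 0.0112
t0 = 807, t1 = 1301
t1 - t0 = 494
lambda * (t1-t0) = 0.0112 * 494 = 5.5328
R = exp(-5.5328)
R = 0.004

0.004


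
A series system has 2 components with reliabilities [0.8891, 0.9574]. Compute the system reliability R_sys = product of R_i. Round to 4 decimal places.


Components: [0.8891, 0.9574]
After component 1 (R=0.8891): product = 0.8891
After component 2 (R=0.9574): product = 0.8512
R_sys = 0.8512

0.8512


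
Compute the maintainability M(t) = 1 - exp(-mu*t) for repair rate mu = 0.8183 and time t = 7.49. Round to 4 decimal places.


mu = 0.8183, t = 7.49
mu * t = 0.8183 * 7.49 = 6.1291
exp(-6.1291) = 0.0022
M(t) = 1 - 0.0022
M(t) = 0.9978

0.9978


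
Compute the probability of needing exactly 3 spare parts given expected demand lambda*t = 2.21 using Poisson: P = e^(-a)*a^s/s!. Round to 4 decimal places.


a = 2.21, s = 3
e^(-a) = e^(-2.21) = 0.1097
a^s = 2.21^3 = 10.7939
s! = 6
P = 0.1097 * 10.7939 / 6
P = 0.1973

0.1973


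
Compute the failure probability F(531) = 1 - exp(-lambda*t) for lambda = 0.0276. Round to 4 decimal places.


lambda = 0.0276, t = 531
lambda * t = 14.6556
exp(-14.6556) = 0.0
F(t) = 1 - 0.0
F(t) = 1.0

1.0


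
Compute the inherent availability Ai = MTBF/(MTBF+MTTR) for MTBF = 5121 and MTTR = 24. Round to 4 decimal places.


MTBF = 5121
MTTR = 24
MTBF + MTTR = 5145
Ai = 5121 / 5145
Ai = 0.9953

0.9953


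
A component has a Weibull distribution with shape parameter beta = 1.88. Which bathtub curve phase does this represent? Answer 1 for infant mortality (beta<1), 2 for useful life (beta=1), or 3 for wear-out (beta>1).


beta = 1.88
Compare beta to 1:
beta < 1 => infant mortality (phase 1)
beta = 1 => useful life (phase 2)
beta > 1 => wear-out (phase 3)
Since beta = 1.88, this is wear-out (increasing failure rate)
Phase = 3

3


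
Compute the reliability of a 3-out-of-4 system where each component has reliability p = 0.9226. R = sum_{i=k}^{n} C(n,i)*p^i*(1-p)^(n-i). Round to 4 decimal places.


k = 3, n = 4, p = 0.9226
i=3: C(4,3)=4 * 0.9226^3 * 0.0774^1 = 0.2431
i=4: C(4,4)=1 * 0.9226^4 * 0.0774^0 = 0.7245
R = sum of terms = 0.9677

0.9677


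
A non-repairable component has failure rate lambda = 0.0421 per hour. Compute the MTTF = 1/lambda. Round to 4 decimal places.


lambda = 0.0421
MTTF = 1 / 0.0421
MTTF = 23.753

23.753


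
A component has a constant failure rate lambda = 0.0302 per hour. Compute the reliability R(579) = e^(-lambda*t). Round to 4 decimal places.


lambda = 0.0302
t = 579
lambda * t = 17.4858
R(t) = e^(-17.4858)
R(t) = 0.0

0.0


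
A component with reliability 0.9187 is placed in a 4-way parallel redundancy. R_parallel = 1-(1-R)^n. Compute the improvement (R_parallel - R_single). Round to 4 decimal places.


R_single = 0.9187, n = 4
1 - R_single = 0.0813
(1 - R_single)^n = 0.0813^4 = 0.0
R_parallel = 1 - 0.0 = 1.0
Improvement = 1.0 - 0.9187
Improvement = 0.0813

0.0813


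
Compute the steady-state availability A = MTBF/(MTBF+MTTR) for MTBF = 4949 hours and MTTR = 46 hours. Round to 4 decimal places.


MTBF = 4949
MTTR = 46
MTBF + MTTR = 4995
A = 4949 / 4995
A = 0.9908

0.9908


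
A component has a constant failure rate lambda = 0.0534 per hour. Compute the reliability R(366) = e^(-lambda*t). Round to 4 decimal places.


lambda = 0.0534
t = 366
lambda * t = 19.5444
R(t) = e^(-19.5444)
R(t) = 0.0

0.0


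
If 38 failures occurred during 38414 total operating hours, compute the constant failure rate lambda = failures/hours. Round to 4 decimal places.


failures = 38
total_hours = 38414
lambda = 38 / 38414
lambda = 0.001

0.001


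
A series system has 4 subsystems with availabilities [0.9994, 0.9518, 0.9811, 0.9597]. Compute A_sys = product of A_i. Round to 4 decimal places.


Subsystems: [0.9994, 0.9518, 0.9811, 0.9597]
After subsystem 1 (A=0.9994): product = 0.9994
After subsystem 2 (A=0.9518): product = 0.9512
After subsystem 3 (A=0.9811): product = 0.9333
After subsystem 4 (A=0.9597): product = 0.8956
A_sys = 0.8956

0.8956


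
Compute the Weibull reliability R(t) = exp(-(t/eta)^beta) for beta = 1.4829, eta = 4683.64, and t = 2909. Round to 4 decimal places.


beta = 1.4829, eta = 4683.64, t = 2909
t/eta = 2909 / 4683.64 = 0.6211
(t/eta)^beta = 0.6211^1.4829 = 0.4935
R(t) = exp(-0.4935)
R(t) = 0.6105

0.6105


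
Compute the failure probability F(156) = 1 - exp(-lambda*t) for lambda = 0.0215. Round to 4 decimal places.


lambda = 0.0215, t = 156
lambda * t = 3.354
exp(-3.354) = 0.0349
F(t) = 1 - 0.0349
F(t) = 0.9651

0.9651


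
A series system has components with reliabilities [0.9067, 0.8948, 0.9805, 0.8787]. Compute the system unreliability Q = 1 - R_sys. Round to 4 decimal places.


Components: [0.9067, 0.8948, 0.9805, 0.8787]
After component 1: product = 0.9067
After component 2: product = 0.8113
After component 3: product = 0.7955
After component 4: product = 0.699
R_sys = 0.699
Q = 1 - 0.699 = 0.301

0.301


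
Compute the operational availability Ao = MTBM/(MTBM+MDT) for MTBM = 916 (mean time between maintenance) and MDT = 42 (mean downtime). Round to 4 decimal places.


MTBM = 916
MDT = 42
MTBM + MDT = 958
Ao = 916 / 958
Ao = 0.9562

0.9562


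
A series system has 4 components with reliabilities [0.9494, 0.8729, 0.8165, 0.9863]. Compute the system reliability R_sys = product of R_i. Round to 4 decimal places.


Components: [0.9494, 0.8729, 0.8165, 0.9863]
After component 1 (R=0.9494): product = 0.9494
After component 2 (R=0.8729): product = 0.8287
After component 3 (R=0.8165): product = 0.6767
After component 4 (R=0.9863): product = 0.6674
R_sys = 0.6674

0.6674


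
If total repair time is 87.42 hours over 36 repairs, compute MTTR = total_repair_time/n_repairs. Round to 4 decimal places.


total_repair_time = 87.42
n_repairs = 36
MTTR = 87.42 / 36
MTTR = 2.4283

2.4283


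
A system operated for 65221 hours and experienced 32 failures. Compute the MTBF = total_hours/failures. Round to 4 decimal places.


total_hours = 65221
failures = 32
MTBF = 65221 / 32
MTBF = 2038.1562

2038.1562


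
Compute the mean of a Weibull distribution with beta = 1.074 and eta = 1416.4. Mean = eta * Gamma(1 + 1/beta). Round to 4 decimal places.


beta = 1.074, eta = 1416.4
1/beta = 0.9311
1 + 1/beta = 1.9311
Gamma(1.9311) = 0.9728
Mean = 1416.4 * 0.9728
Mean = 1377.8736

1377.8736


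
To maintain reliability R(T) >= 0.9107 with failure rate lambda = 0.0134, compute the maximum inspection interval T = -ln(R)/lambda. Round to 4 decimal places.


R_target = 0.9107
lambda = 0.0134
-ln(0.9107) = 0.0935
T = 0.0935 / 0.0134
T = 6.9807

6.9807


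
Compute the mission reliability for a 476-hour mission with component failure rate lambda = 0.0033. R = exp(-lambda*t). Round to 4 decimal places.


lambda = 0.0033
mission_time = 476
lambda * t = 0.0033 * 476 = 1.5708
R = exp(-1.5708)
R = 0.2079

0.2079


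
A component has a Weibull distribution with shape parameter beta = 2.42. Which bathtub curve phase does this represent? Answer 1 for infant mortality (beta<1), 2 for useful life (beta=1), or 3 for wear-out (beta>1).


beta = 2.42
Compare beta to 1:
beta < 1 => infant mortality (phase 1)
beta = 1 => useful life (phase 2)
beta > 1 => wear-out (phase 3)
Since beta = 2.42, this is wear-out (increasing failure rate)
Phase = 3

3


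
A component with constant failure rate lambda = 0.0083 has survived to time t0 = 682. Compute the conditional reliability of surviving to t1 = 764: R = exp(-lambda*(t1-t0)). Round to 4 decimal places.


lambda = 0.0083
t0 = 682, t1 = 764
t1 - t0 = 82
lambda * (t1-t0) = 0.0083 * 82 = 0.6806
R = exp(-0.6806)
R = 0.5063

0.5063


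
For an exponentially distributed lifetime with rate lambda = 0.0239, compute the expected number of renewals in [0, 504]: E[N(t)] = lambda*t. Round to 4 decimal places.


lambda = 0.0239
t = 504
E[N(t)] = lambda * t
E[N(t)] = 0.0239 * 504
E[N(t)] = 12.0456

12.0456


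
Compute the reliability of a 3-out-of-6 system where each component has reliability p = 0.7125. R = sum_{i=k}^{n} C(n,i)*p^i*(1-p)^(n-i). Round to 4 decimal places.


k = 3, n = 6, p = 0.7125
i=3: C(6,3)=20 * 0.7125^3 * 0.2875^3 = 0.1719
i=4: C(6,4)=15 * 0.7125^4 * 0.2875^2 = 0.3195
i=5: C(6,5)=6 * 0.7125^5 * 0.2875^1 = 0.3167
i=6: C(6,6)=1 * 0.7125^6 * 0.2875^0 = 0.1308
R = sum of terms = 0.939

0.939


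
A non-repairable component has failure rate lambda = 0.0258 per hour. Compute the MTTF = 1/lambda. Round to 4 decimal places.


lambda = 0.0258
MTTF = 1 / 0.0258
MTTF = 38.7597

38.7597


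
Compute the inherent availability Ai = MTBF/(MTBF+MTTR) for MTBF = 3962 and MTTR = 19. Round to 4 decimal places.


MTBF = 3962
MTTR = 19
MTBF + MTTR = 3981
Ai = 3962 / 3981
Ai = 0.9952

0.9952


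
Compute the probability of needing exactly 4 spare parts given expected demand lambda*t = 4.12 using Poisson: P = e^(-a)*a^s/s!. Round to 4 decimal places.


a = 4.12, s = 4
e^(-a) = e^(-4.12) = 0.0162
a^s = 4.12^4 = 288.1303
s! = 24
P = 0.0162 * 288.1303 / 24
P = 0.195

0.195


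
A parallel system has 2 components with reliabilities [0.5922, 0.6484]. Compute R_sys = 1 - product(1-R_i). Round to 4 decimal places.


Components: [0.5922, 0.6484]
(1 - 0.5922) = 0.4078, running product = 0.4078
(1 - 0.6484) = 0.3516, running product = 0.1434
Product of (1-R_i) = 0.1434
R_sys = 1 - 0.1434 = 0.8566

0.8566


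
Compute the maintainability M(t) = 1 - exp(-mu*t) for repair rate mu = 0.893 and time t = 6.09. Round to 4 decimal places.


mu = 0.893, t = 6.09
mu * t = 0.893 * 6.09 = 5.4384
exp(-5.4384) = 0.0043
M(t) = 1 - 0.0043
M(t) = 0.9957

0.9957


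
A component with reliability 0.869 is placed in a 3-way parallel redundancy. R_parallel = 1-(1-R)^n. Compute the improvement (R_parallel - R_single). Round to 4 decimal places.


R_single = 0.869, n = 3
1 - R_single = 0.131
(1 - R_single)^n = 0.131^3 = 0.0022
R_parallel = 1 - 0.0022 = 0.9978
Improvement = 0.9978 - 0.869
Improvement = 0.1288

0.1288


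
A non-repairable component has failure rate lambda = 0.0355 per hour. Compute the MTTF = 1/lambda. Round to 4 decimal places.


lambda = 0.0355
MTTF = 1 / 0.0355
MTTF = 28.169

28.169


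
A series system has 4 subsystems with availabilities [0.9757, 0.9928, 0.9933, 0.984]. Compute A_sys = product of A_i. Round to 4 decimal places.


Subsystems: [0.9757, 0.9928, 0.9933, 0.984]
After subsystem 1 (A=0.9757): product = 0.9757
After subsystem 2 (A=0.9928): product = 0.9687
After subsystem 3 (A=0.9933): product = 0.9622
After subsystem 4 (A=0.984): product = 0.9468
A_sys = 0.9468

0.9468


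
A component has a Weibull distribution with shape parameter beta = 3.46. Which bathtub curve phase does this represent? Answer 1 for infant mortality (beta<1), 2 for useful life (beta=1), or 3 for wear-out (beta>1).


beta = 3.46
Compare beta to 1:
beta < 1 => infant mortality (phase 1)
beta = 1 => useful life (phase 2)
beta > 1 => wear-out (phase 3)
Since beta = 3.46, this is wear-out (increasing failure rate)
Phase = 3

3


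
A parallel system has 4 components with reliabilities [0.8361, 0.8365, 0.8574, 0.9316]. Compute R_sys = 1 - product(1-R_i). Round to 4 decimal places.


Components: [0.8361, 0.8365, 0.8574, 0.9316]
(1 - 0.8361) = 0.1639, running product = 0.1639
(1 - 0.8365) = 0.1635, running product = 0.0268
(1 - 0.8574) = 0.1426, running product = 0.0038
(1 - 0.9316) = 0.0684, running product = 0.0003
Product of (1-R_i) = 0.0003
R_sys = 1 - 0.0003 = 0.9997

0.9997


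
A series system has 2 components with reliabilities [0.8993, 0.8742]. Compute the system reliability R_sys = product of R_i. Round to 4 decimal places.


Components: [0.8993, 0.8742]
After component 1 (R=0.8993): product = 0.8993
After component 2 (R=0.8742): product = 0.7862
R_sys = 0.7862

0.7862


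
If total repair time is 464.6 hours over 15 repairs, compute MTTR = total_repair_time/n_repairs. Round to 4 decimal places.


total_repair_time = 464.6
n_repairs = 15
MTTR = 464.6 / 15
MTTR = 30.9733

30.9733


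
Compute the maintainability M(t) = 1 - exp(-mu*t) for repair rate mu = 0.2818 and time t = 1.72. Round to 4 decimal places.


mu = 0.2818, t = 1.72
mu * t = 0.2818 * 1.72 = 0.4847
exp(-0.4847) = 0.6159
M(t) = 1 - 0.6159
M(t) = 0.3841

0.3841


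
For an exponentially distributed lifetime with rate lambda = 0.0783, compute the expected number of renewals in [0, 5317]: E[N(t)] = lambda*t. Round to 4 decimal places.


lambda = 0.0783
t = 5317
E[N(t)] = lambda * t
E[N(t)] = 0.0783 * 5317
E[N(t)] = 416.3211

416.3211


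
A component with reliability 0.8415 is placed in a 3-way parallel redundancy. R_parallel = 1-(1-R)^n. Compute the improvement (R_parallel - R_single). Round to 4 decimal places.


R_single = 0.8415, n = 3
1 - R_single = 0.1585
(1 - R_single)^n = 0.1585^3 = 0.004
R_parallel = 1 - 0.004 = 0.996
Improvement = 0.996 - 0.8415
Improvement = 0.1545

0.1545


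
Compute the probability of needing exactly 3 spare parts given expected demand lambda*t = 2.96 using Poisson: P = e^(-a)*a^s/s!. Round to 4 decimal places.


a = 2.96, s = 3
e^(-a) = e^(-2.96) = 0.0518
a^s = 2.96^3 = 25.9343
s! = 6
P = 0.0518 * 25.9343 / 6
P = 0.224

0.224


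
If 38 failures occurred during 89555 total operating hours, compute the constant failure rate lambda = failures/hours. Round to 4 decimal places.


failures = 38
total_hours = 89555
lambda = 38 / 89555
lambda = 0.0004

0.0004


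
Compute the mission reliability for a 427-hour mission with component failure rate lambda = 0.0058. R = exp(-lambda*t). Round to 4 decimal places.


lambda = 0.0058
mission_time = 427
lambda * t = 0.0058 * 427 = 2.4766
R = exp(-2.4766)
R = 0.084

0.084


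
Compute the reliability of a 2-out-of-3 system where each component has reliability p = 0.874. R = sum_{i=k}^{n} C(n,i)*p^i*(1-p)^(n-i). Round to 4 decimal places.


k = 2, n = 3, p = 0.874
i=2: C(3,2)=3 * 0.874^2 * 0.126^1 = 0.2887
i=3: C(3,3)=1 * 0.874^3 * 0.126^0 = 0.6676
R = sum of terms = 0.9564

0.9564


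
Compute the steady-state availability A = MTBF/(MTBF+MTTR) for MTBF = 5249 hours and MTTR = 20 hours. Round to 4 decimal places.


MTBF = 5249
MTTR = 20
MTBF + MTTR = 5269
A = 5249 / 5269
A = 0.9962

0.9962


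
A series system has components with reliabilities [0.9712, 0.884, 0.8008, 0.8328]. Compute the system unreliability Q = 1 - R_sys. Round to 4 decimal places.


Components: [0.9712, 0.884, 0.8008, 0.8328]
After component 1: product = 0.9712
After component 2: product = 0.8585
After component 3: product = 0.6875
After component 4: product = 0.5726
R_sys = 0.5726
Q = 1 - 0.5726 = 0.4274

0.4274


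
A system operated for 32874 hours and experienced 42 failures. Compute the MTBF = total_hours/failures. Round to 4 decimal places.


total_hours = 32874
failures = 42
MTBF = 32874 / 42
MTBF = 782.7143

782.7143


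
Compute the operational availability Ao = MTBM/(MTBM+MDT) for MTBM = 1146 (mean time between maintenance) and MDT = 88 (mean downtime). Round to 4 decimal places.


MTBM = 1146
MDT = 88
MTBM + MDT = 1234
Ao = 1146 / 1234
Ao = 0.9287

0.9287


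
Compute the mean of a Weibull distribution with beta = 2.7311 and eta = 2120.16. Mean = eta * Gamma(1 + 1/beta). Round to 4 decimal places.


beta = 2.7311, eta = 2120.16
1/beta = 0.3662
1 + 1/beta = 1.3662
Gamma(1.3662) = 0.8896
Mean = 2120.16 * 0.8896
Mean = 1886.1735

1886.1735


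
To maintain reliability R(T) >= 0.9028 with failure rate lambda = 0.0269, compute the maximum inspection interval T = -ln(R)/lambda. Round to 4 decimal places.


R_target = 0.9028
lambda = 0.0269
-ln(0.9028) = 0.1023
T = 0.1023 / 0.0269
T = 3.8013

3.8013


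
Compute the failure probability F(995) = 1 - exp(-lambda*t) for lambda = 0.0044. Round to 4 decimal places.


lambda = 0.0044, t = 995
lambda * t = 4.378
exp(-4.378) = 0.0126
F(t) = 1 - 0.0126
F(t) = 0.9874

0.9874


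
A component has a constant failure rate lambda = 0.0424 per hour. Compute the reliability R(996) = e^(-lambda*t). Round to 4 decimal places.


lambda = 0.0424
t = 996
lambda * t = 42.2304
R(t) = e^(-42.2304)
R(t) = 0.0

0.0


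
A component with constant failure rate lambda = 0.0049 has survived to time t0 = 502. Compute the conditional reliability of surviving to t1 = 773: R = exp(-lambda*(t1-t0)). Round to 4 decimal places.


lambda = 0.0049
t0 = 502, t1 = 773
t1 - t0 = 271
lambda * (t1-t0) = 0.0049 * 271 = 1.3279
R = exp(-1.3279)
R = 0.265

0.265


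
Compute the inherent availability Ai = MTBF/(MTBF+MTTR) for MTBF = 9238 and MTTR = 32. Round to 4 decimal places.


MTBF = 9238
MTTR = 32
MTBF + MTTR = 9270
Ai = 9238 / 9270
Ai = 0.9965

0.9965


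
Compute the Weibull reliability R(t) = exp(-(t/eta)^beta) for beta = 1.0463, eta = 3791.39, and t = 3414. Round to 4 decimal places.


beta = 1.0463, eta = 3791.39, t = 3414
t/eta = 3414 / 3791.39 = 0.9005
(t/eta)^beta = 0.9005^1.0463 = 0.8961
R(t) = exp(-0.8961)
R(t) = 0.4082

0.4082


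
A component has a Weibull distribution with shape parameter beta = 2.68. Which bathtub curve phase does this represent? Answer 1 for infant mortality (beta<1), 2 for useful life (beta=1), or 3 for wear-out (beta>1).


beta = 2.68
Compare beta to 1:
beta < 1 => infant mortality (phase 1)
beta = 1 => useful life (phase 2)
beta > 1 => wear-out (phase 3)
Since beta = 2.68, this is wear-out (increasing failure rate)
Phase = 3

3


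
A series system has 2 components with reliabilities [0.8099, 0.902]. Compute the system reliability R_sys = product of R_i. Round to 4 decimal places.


Components: [0.8099, 0.902]
After component 1 (R=0.8099): product = 0.8099
After component 2 (R=0.902): product = 0.7305
R_sys = 0.7305

0.7305


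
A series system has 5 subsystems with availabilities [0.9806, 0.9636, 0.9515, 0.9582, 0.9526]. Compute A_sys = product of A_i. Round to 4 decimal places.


Subsystems: [0.9806, 0.9636, 0.9515, 0.9582, 0.9526]
After subsystem 1 (A=0.9806): product = 0.9806
After subsystem 2 (A=0.9636): product = 0.9449
After subsystem 3 (A=0.9515): product = 0.8991
After subsystem 4 (A=0.9582): product = 0.8615
After subsystem 5 (A=0.9526): product = 0.8207
A_sys = 0.8207

0.8207


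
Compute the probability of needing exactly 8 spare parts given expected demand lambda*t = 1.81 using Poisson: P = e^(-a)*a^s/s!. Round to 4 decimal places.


a = 1.81, s = 8
e^(-a) = e^(-1.81) = 0.1637
a^s = 1.81^8 = 115.1937
s! = 40320
P = 0.1637 * 115.1937 / 40320
P = 0.0005

0.0005


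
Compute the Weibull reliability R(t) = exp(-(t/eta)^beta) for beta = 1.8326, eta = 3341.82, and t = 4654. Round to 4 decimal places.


beta = 1.8326, eta = 3341.82, t = 4654
t/eta = 4654 / 3341.82 = 1.3927
(t/eta)^beta = 1.3927^1.8326 = 1.8349
R(t) = exp(-1.8349)
R(t) = 0.1596

0.1596


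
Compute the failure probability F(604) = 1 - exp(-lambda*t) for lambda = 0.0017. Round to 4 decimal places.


lambda = 0.0017, t = 604
lambda * t = 1.0268
exp(-1.0268) = 0.3582
F(t) = 1 - 0.3582
F(t) = 0.6418

0.6418


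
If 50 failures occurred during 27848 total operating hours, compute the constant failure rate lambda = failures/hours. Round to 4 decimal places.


failures = 50
total_hours = 27848
lambda = 50 / 27848
lambda = 0.0018

0.0018


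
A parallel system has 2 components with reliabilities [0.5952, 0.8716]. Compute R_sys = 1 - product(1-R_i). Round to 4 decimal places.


Components: [0.5952, 0.8716]
(1 - 0.5952) = 0.4048, running product = 0.4048
(1 - 0.8716) = 0.1284, running product = 0.052
Product of (1-R_i) = 0.052
R_sys = 1 - 0.052 = 0.948

0.948


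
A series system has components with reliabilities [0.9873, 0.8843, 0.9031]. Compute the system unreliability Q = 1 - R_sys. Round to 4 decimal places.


Components: [0.9873, 0.8843, 0.9031]
After component 1: product = 0.9873
After component 2: product = 0.8731
After component 3: product = 0.7885
R_sys = 0.7885
Q = 1 - 0.7885 = 0.2115

0.2115


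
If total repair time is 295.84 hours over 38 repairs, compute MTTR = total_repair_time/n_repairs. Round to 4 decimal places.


total_repair_time = 295.84
n_repairs = 38
MTTR = 295.84 / 38
MTTR = 7.7853

7.7853


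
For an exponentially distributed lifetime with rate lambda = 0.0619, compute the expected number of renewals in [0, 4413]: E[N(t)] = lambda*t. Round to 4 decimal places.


lambda = 0.0619
t = 4413
E[N(t)] = lambda * t
E[N(t)] = 0.0619 * 4413
E[N(t)] = 273.1647

273.1647


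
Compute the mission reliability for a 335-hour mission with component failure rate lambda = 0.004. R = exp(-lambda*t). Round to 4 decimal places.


lambda = 0.004
mission_time = 335
lambda * t = 0.004 * 335 = 1.34
R = exp(-1.34)
R = 0.2618

0.2618


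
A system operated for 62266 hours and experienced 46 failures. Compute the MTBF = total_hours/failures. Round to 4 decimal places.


total_hours = 62266
failures = 46
MTBF = 62266 / 46
MTBF = 1353.6087

1353.6087


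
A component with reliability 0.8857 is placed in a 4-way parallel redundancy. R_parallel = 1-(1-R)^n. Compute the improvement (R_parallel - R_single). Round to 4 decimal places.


R_single = 0.8857, n = 4
1 - R_single = 0.1143
(1 - R_single)^n = 0.1143^4 = 0.0002
R_parallel = 1 - 0.0002 = 0.9998
Improvement = 0.9998 - 0.8857
Improvement = 0.1141

0.1141
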